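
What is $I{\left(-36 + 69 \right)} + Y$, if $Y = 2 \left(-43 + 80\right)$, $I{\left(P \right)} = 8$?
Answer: $82$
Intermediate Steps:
$Y = 74$ ($Y = 2 \cdot 37 = 74$)
$I{\left(-36 + 69 \right)} + Y = 8 + 74 = 82$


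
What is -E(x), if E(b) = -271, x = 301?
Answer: 271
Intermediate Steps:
-E(x) = -1*(-271) = 271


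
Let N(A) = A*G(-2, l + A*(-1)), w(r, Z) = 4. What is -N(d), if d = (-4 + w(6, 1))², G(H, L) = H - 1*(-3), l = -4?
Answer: 0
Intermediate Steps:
G(H, L) = 3 + H (G(H, L) = H + 3 = 3 + H)
d = 0 (d = (-4 + 4)² = 0² = 0)
N(A) = A (N(A) = A*(3 - 2) = A*1 = A)
-N(d) = -1*0 = 0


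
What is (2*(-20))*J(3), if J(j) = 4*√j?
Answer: -160*√3 ≈ -277.13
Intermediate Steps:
(2*(-20))*J(3) = (2*(-20))*(4*√3) = -160*√3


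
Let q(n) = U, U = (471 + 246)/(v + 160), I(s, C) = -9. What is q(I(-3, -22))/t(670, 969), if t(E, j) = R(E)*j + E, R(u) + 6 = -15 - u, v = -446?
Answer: 717/191307974 ≈ 3.7479e-6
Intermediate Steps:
U = -717/286 (U = (471 + 246)/(-446 + 160) = 717/(-286) = 717*(-1/286) = -717/286 ≈ -2.5070)
q(n) = -717/286
R(u) = -21 - u (R(u) = -6 + (-15 - u) = -21 - u)
t(E, j) = E + j*(-21 - E) (t(E, j) = (-21 - E)*j + E = j*(-21 - E) + E = E + j*(-21 - E))
q(I(-3, -22))/t(670, 969) = -717/(286*(670 - 1*969*(21 + 670))) = -717/(286*(670 - 1*969*691)) = -717/(286*(670 - 669579)) = -717/286/(-668909) = -717/286*(-1/668909) = 717/191307974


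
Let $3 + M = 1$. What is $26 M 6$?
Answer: $-312$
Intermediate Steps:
$M = -2$ ($M = -3 + 1 = -2$)
$26 M 6 = 26 \left(-2\right) 6 = \left(-52\right) 6 = -312$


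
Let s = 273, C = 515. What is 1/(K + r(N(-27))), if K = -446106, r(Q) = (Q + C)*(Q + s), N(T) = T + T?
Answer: -1/345147 ≈ -2.8973e-6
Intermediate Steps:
N(T) = 2*T
r(Q) = (273 + Q)*(515 + Q) (r(Q) = (Q + 515)*(Q + 273) = (515 + Q)*(273 + Q) = (273 + Q)*(515 + Q))
1/(K + r(N(-27))) = 1/(-446106 + (140595 + (2*(-27))² + 788*(2*(-27)))) = 1/(-446106 + (140595 + (-54)² + 788*(-54))) = 1/(-446106 + (140595 + 2916 - 42552)) = 1/(-446106 + 100959) = 1/(-345147) = -1/345147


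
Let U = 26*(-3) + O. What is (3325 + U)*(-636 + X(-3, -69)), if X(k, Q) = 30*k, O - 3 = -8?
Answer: -2353692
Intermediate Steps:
O = -5 (O = 3 - 8 = -5)
U = -83 (U = 26*(-3) - 5 = -78 - 5 = -83)
(3325 + U)*(-636 + X(-3, -69)) = (3325 - 83)*(-636 + 30*(-3)) = 3242*(-636 - 90) = 3242*(-726) = -2353692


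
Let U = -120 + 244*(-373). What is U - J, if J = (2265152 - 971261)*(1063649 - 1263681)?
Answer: 258819513380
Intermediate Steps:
U = -91132 (U = -120 - 91012 = -91132)
J = -258819604512 (J = 1293891*(-200032) = -258819604512)
U - J = -91132 - 1*(-258819604512) = -91132 + 258819604512 = 258819513380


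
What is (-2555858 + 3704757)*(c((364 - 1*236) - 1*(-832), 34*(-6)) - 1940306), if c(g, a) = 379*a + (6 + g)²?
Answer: -1245941902934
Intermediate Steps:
c(g, a) = (6 + g)² + 379*a
(-2555858 + 3704757)*(c((364 - 1*236) - 1*(-832), 34*(-6)) - 1940306) = (-2555858 + 3704757)*(((6 + ((364 - 1*236) - 1*(-832)))² + 379*(34*(-6))) - 1940306) = 1148899*(((6 + ((364 - 236) + 832))² + 379*(-204)) - 1940306) = 1148899*(((6 + (128 + 832))² - 77316) - 1940306) = 1148899*(((6 + 960)² - 77316) - 1940306) = 1148899*((966² - 77316) - 1940306) = 1148899*((933156 - 77316) - 1940306) = 1148899*(855840 - 1940306) = 1148899*(-1084466) = -1245941902934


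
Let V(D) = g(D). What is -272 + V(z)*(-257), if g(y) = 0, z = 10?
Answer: -272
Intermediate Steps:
V(D) = 0
-272 + V(z)*(-257) = -272 + 0*(-257) = -272 + 0 = -272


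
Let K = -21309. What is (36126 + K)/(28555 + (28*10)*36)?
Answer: 14817/38635 ≈ 0.38351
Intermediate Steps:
(36126 + K)/(28555 + (28*10)*36) = (36126 - 21309)/(28555 + (28*10)*36) = 14817/(28555 + 280*36) = 14817/(28555 + 10080) = 14817/38635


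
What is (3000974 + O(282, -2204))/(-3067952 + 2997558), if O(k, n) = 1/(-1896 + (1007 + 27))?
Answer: -2586839587/60679628 ≈ -42.631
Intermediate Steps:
O(k, n) = -1/862 (O(k, n) = 1/(-1896 + 1034) = 1/(-862) = -1/862)
(3000974 + O(282, -2204))/(-3067952 + 2997558) = (3000974 - 1/862)/(-3067952 + 2997558) = (2586839587/862)/(-70394) = (2586839587/862)*(-1/70394) = -2586839587/60679628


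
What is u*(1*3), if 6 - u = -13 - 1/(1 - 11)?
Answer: 567/10 ≈ 56.700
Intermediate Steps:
u = 189/10 (u = 6 - (-13 - 1/(1 - 11)) = 6 - (-13 - 1/(-10)) = 6 - (-13 - 1*(-1/10)) = 6 - (-13 + 1/10) = 6 - 1*(-129/10) = 6 + 129/10 = 189/10 ≈ 18.900)
u*(1*3) = 189*(1*3)/10 = (189/10)*3 = 567/10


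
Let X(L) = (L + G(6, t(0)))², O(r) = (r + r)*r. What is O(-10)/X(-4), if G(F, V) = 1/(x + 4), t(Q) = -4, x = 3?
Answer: 9800/729 ≈ 13.443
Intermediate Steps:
O(r) = 2*r² (O(r) = (2*r)*r = 2*r²)
G(F, V) = ⅐ (G(F, V) = 1/(3 + 4) = 1/7 = ⅐)
X(L) = (⅐ + L)² (X(L) = (L + ⅐)² = (⅐ + L)²)
O(-10)/X(-4) = (2*(-10)²)/(((1 + 7*(-4))²/49)) = (2*100)/(((1 - 28)²/49)) = 200/(((1/49)*(-27)²)) = 200/(((1/49)*729)) = 200/(729/49) = 200*(49/729) = 9800/729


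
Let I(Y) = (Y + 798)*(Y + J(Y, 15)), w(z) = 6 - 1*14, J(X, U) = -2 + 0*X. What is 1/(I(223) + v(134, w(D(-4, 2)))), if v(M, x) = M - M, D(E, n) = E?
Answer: 1/225641 ≈ 4.4318e-6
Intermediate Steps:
J(X, U) = -2 (J(X, U) = -2 + 0 = -2)
w(z) = -8 (w(z) = 6 - 14 = -8)
v(M, x) = 0
I(Y) = (-2 + Y)*(798 + Y) (I(Y) = (Y + 798)*(Y - 2) = (798 + Y)*(-2 + Y) = (-2 + Y)*(798 + Y))
1/(I(223) + v(134, w(D(-4, 2)))) = 1/((-1596 + 223² + 796*223) + 0) = 1/((-1596 + 49729 + 177508) + 0) = 1/(225641 + 0) = 1/225641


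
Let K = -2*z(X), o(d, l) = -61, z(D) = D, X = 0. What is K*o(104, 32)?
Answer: 0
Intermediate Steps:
K = 0 (K = -2*0 = 0)
K*o(104, 32) = 0*(-61) = 0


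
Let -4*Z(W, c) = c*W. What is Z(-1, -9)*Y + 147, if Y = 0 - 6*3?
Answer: 375/2 ≈ 187.50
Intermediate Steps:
Z(W, c) = -W*c/4 (Z(W, c) = -c*W/4 = -W*c/4)
Y = -18 (Y = 0 - 18 = -18)
Z(-1, -9)*Y + 147 = -1/4*(-1)*(-9)*(-18) + 147 = -9/4*(-18) + 147 = 81/2 + 147 = 375/2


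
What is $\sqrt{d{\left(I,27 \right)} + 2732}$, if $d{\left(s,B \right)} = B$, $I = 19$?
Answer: $\sqrt{2759} \approx 52.526$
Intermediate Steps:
$\sqrt{d{\left(I,27 \right)} + 2732} = \sqrt{27 + 2732} = \sqrt{2759}$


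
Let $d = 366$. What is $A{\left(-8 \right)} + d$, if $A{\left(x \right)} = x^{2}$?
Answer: $430$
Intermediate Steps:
$A{\left(-8 \right)} + d = \left(-8\right)^{2} + 366 = 64 + 366 = 430$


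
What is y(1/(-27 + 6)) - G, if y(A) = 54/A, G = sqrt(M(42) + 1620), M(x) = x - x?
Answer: -1134 - 18*sqrt(5) ≈ -1174.3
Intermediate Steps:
M(x) = 0
G = 18*sqrt(5) (G = sqrt(0 + 1620) = sqrt(1620) = 18*sqrt(5) ≈ 40.249)
y(1/(-27 + 6)) - G = 54/(1/(-27 + 6)) - 18*sqrt(5) = 54/(1/(-21)) - 18*sqrt(5) = 54/(-1/21) - 18*sqrt(5) = 54*(-21) - 18*sqrt(5) = -1134 - 18*sqrt(5)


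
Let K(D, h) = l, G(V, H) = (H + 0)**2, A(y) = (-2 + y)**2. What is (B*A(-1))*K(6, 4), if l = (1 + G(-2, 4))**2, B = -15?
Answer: -39015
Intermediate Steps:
G(V, H) = H**2
l = 289 (l = (1 + 4**2)**2 = (1 + 16)**2 = 17**2 = 289)
K(D, h) = 289
(B*A(-1))*K(6, 4) = -15*(-2 - 1)**2*289 = -15*(-3)**2*289 = -15*9*289 = -135*289 = -39015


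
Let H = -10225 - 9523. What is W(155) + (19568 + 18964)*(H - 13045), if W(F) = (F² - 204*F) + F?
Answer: -1263587316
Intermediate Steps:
H = -19748
W(F) = F² - 203*F
W(155) + (19568 + 18964)*(H - 13045) = 155*(-203 + 155) + (19568 + 18964)*(-19748 - 13045) = 155*(-48) + 38532*(-32793) = -7440 - 1263579876 = -1263587316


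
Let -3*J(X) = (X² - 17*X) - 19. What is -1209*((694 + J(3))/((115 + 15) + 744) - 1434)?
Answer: 1514395415/874 ≈ 1.7327e+6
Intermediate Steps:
J(X) = 19/3 - X²/3 + 17*X/3 (J(X) = -((X² - 17*X) - 19)/3 = -(-19 + X² - 17*X)/3 = 19/3 - X²/3 + 17*X/3)
-1209*((694 + J(3))/((115 + 15) + 744) - 1434) = -1209*((694 + (19/3 - ⅓*3² + (17/3)*3))/((115 + 15) + 744) - 1434) = -1209*((694 + (19/3 - ⅓*9 + 17))/(130 + 744) - 1434) = -1209*((694 + (19/3 - 3 + 17))/874 - 1434) = -1209*((694 + 61/3)*(1/874) - 1434) = -1209*((2143/3)*(1/874) - 1434) = -1209*(2143/2622 - 1434) = -1209*(-3757805/2622) = 1514395415/874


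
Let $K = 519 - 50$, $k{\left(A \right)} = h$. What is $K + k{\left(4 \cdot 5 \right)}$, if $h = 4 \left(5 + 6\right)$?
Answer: $513$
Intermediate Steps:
$h = 44$ ($h = 4 \cdot 11 = 44$)
$k{\left(A \right)} = 44$
$K = 469$
$K + k{\left(4 \cdot 5 \right)} = 469 + 44 = 513$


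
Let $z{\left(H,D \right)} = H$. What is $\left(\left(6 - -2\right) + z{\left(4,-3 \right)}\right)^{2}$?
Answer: $144$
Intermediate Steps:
$\left(\left(6 - -2\right) + z{\left(4,-3 \right)}\right)^{2} = \left(\left(6 - -2\right) + 4\right)^{2} = \left(\left(6 + 2\right) + 4\right)^{2} = \left(8 + 4\right)^{2} = 12^{2} = 144$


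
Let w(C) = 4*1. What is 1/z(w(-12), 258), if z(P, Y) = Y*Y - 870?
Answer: 1/65694 ≈ 1.5222e-5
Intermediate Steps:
w(C) = 4
z(P, Y) = -870 + Y² (z(P, Y) = Y² - 870 = -870 + Y²)
1/z(w(-12), 258) = 1/(-870 + 258²) = 1/(-870 + 66564) = 1/65694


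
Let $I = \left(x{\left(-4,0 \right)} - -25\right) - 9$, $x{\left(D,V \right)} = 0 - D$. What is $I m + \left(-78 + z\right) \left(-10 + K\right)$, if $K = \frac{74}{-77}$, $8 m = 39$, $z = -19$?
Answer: $\frac{178751}{154} \approx 1160.7$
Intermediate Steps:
$x{\left(D,V \right)} = - D$
$m = \frac{39}{8}$ ($m = \frac{1}{8} \cdot 39 = \frac{39}{8} \approx 4.875$)
$I = 20$ ($I = \left(\left(-1\right) \left(-4\right) - -25\right) - 9 = \left(4 + 25\right) - 9 = 29 - 9 = 20$)
$K = - \frac{74}{77}$ ($K = 74 \left(- \frac{1}{77}\right) = - \frac{74}{77} \approx -0.96104$)
$I m + \left(-78 + z\right) \left(-10 + K\right) = 20 \cdot \frac{39}{8} + \left(-78 - 19\right) \left(-10 - \frac{74}{77}\right) = \frac{195}{2} - - \frac{81868}{77} = \frac{195}{2} + \frac{81868}{77} = \frac{178751}{154}$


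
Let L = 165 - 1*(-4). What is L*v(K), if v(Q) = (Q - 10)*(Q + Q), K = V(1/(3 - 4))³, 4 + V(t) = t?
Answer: 5703750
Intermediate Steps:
V(t) = -4 + t
K = -125 (K = (-4 + 1/(3 - 4))³ = (-4 + 1/(-1))³ = (-4 - 1)³ = (-5)³ = -125)
v(Q) = 2*Q*(-10 + Q) (v(Q) = (-10 + Q)*(2*Q) = 2*Q*(-10 + Q))
L = 169 (L = 165 + 4 = 169)
L*v(K) = 169*(2*(-125)*(-10 - 125)) = 169*(2*(-125)*(-135)) = 169*33750 = 5703750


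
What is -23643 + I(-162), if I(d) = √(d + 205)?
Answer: -23643 + √43 ≈ -23636.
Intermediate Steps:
I(d) = √(205 + d)
-23643 + I(-162) = -23643 + √(205 - 162) = -23643 + √43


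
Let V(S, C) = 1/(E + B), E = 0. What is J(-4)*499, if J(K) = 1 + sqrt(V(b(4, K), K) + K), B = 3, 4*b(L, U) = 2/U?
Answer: 499 + 499*I*sqrt(33)/3 ≈ 499.0 + 955.51*I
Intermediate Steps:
b(L, U) = 1/(2*U) (b(L, U) = (2/U)/4 = 1/(2*U))
V(S, C) = 1/3 (V(S, C) = 1/(0 + 3) = 1/3)
J(K) = 1 + sqrt(1/3 + K)
J(-4)*499 = (1 + sqrt(3 + 9*(-4))/3)*499 = (1 + sqrt(3 - 36)/3)*499 = (1 + sqrt(-33)/3)*499 = (1 + (I*sqrt(33))/3)*499 = (1 + I*sqrt(33)/3)*499 = 499 + 499*I*sqrt(33)/3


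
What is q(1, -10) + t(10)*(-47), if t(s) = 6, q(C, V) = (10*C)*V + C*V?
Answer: -392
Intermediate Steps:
q(C, V) = 11*C*V (q(C, V) = 10*C*V + C*V = 11*C*V)
q(1, -10) + t(10)*(-47) = 11*1*(-10) + 6*(-47) = -110 - 282 = -392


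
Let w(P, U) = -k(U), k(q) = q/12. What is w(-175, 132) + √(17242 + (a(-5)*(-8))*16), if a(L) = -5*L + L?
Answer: -11 + √14682 ≈ 110.17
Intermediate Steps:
a(L) = -4*L
k(q) = q/12 (k(q) = q*(1/12) = q/12)
w(P, U) = -U/12
w(-175, 132) + √(17242 + (a(-5)*(-8))*16) = -1/12*132 + √(17242 + (-4*(-5)*(-8))*16) = -11 + √(17242 + (20*(-8))*16) = -11 + √(17242 - 160*16) = -11 + √(17242 - 2560) = -11 + √14682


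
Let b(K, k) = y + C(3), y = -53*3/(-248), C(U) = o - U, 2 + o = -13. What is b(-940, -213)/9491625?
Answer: -287/156928200 ≈ -1.8289e-6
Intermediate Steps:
o = -15 (o = -2 - 13 = -15)
C(U) = -15 - U
y = 159/248 (y = -159*(-1/248) = 159/248 ≈ 0.64113)
b(K, k) = -4305/248 (b(K, k) = 159/248 + (-15 - 1*3) = 159/248 + (-15 - 3) = 159/248 - 18 = -4305/248)
b(-940, -213)/9491625 = -4305/248/9491625 = -4305/248*1/9491625 = -287/156928200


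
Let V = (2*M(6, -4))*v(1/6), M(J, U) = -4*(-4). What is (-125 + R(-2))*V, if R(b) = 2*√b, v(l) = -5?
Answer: 20000 - 320*I*√2 ≈ 20000.0 - 452.55*I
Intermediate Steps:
M(J, U) = 16
V = -160 (V = (2*16)*(-5) = 32*(-5) = -160)
(-125 + R(-2))*V = (-125 + 2*√(-2))*(-160) = (-125 + 2*(I*√2))*(-160) = (-125 + 2*I*√2)*(-160) = 20000 - 320*I*√2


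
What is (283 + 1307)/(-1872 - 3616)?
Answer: -795/2744 ≈ -0.28972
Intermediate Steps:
(283 + 1307)/(-1872 - 3616) = 1590/(-5488) = 1590*(-1/5488) = -795/2744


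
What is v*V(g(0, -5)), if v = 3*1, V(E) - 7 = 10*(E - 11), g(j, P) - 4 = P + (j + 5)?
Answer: -189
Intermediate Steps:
g(j, P) = 9 + P + j (g(j, P) = 4 + (P + (j + 5)) = 4 + (P + (5 + j)) = 4 + (5 + P + j) = 9 + P + j)
V(E) = -103 + 10*E (V(E) = 7 + 10*(E - 11) = 7 + 10*(-11 + E) = 7 + (-110 + 10*E) = -103 + 10*E)
v = 3
v*V(g(0, -5)) = 3*(-103 + 10*(9 - 5 + 0)) = 3*(-103 + 10*4) = 3*(-103 + 40) = 3*(-63) = -189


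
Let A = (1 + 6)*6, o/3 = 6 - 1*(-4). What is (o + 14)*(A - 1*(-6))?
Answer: 2112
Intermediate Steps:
o = 30 (o = 3*(6 - 1*(-4)) = 3*(6 + 4) = 3*10 = 30)
A = 42 (A = 7*6 = 42)
(o + 14)*(A - 1*(-6)) = (30 + 14)*(42 - 1*(-6)) = 44*(42 + 6) = 44*48 = 2112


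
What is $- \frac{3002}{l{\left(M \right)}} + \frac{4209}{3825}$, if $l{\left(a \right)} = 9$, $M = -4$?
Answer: $- \frac{1271641}{3825} \approx -332.46$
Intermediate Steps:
$- \frac{3002}{l{\left(M \right)}} + \frac{4209}{3825} = - \frac{3002}{9} + \frac{4209}{3825} = \left(-3002\right) \frac{1}{9} + 4209 \cdot \frac{1}{3825} = - \frac{3002}{9} + \frac{1403}{1275} = - \frac{1271641}{3825}$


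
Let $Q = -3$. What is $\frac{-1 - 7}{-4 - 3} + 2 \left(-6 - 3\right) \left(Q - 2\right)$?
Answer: $\frac{638}{7} \approx 91.143$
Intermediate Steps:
$\frac{-1 - 7}{-4 - 3} + 2 \left(-6 - 3\right) \left(Q - 2\right) = \frac{-1 - 7}{-4 - 3} + 2 \left(-6 - 3\right) \left(-3 - 2\right) = - \frac{8}{-7} + 2 \left(\left(-9\right) \left(-5\right)\right) = \left(-8\right) \left(- \frac{1}{7}\right) + 2 \cdot 45 = \frac{8}{7} + 90 = \frac{638}{7}$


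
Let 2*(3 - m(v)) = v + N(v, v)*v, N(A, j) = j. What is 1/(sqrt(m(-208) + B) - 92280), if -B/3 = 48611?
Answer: -15380/1419294293 - I*sqrt(167358)/8515765758 ≈ -1.0836e-5 - 4.804e-8*I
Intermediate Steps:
B = -145833 (B = -3*48611 = -145833)
m(v) = 3 - v/2 - v**2/2 (m(v) = 3 - (v + v*v)/2 = 3 - (v + v**2)/2 = 3 + (-v/2 - v**2/2) = 3 - v/2 - v**2/2)
1/(sqrt(m(-208) + B) - 92280) = 1/(sqrt((3 - 1/2*(-208) - 1/2*(-208)**2) - 145833) - 92280) = 1/(sqrt((3 + 104 - 1/2*43264) - 145833) - 92280) = 1/(sqrt((3 + 104 - 21632) - 145833) - 92280) = 1/(sqrt(-21525 - 145833) - 92280) = 1/(sqrt(-167358) - 92280) = 1/(I*sqrt(167358) - 92280) = 1/(-92280 + I*sqrt(167358))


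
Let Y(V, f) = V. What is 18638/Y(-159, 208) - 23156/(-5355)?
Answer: -4577366/40545 ≈ -112.90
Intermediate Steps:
18638/Y(-159, 208) - 23156/(-5355) = 18638/(-159) - 23156/(-5355) = 18638*(-1/159) - 23156*(-1/5355) = -18638/159 + 3308/765 = -4577366/40545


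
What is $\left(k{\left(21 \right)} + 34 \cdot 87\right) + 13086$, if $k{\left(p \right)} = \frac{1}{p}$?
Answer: $\frac{336925}{21} \approx 16044.0$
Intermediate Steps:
$\left(k{\left(21 \right)} + 34 \cdot 87\right) + 13086 = \left(\frac{1}{21} + 34 \cdot 87\right) + 13086 = \left(\frac{1}{21} + 2958\right) + 13086 = \frac{62119}{21} + 13086 = \frac{336925}{21}$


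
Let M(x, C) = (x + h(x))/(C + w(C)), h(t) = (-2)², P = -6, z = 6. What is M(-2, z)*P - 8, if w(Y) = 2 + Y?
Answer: -62/7 ≈ -8.8571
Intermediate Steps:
h(t) = 4
M(x, C) = (4 + x)/(2 + 2*C) (M(x, C) = (x + 4)/(C + (2 + C)) = (4 + x)/(2 + 2*C))
M(-2, z)*P - 8 = ((4 - 2)/(2*(1 + 6)))*(-6) - 8 = ((½)*2/7)*(-6) - 8 = ((½)*(⅐)*2)*(-6) - 8 = (⅐)*(-6) - 8 = -6/7 - 8 = -62/7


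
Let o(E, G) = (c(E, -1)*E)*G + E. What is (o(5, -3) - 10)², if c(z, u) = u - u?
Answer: 25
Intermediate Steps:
c(z, u) = 0
o(E, G) = E (o(E, G) = (0*E)*G + E = 0*G + E = 0 + E = E)
(o(5, -3) - 10)² = (5 - 10)² = (-5)² = 25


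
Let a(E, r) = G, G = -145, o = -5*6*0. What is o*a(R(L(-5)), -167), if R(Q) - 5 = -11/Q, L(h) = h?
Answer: 0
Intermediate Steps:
o = 0 (o = -30*0 = 0)
R(Q) = 5 - 11/Q
a(E, r) = -145
o*a(R(L(-5)), -167) = 0*(-145) = 0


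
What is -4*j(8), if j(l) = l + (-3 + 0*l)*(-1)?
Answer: -44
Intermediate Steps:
j(l) = 3 + l (j(l) = l + (-3 + 0)*(-1) = l - 3*(-1) = l + 3 = 3 + l)
-4*j(8) = -4*(3 + 8) = -4*11 = -44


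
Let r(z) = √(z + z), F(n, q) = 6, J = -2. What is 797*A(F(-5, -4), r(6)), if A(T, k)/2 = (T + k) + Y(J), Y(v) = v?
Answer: 6376 + 3188*√3 ≈ 11898.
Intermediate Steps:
r(z) = √2*√z (r(z) = √(2*z) = √2*√z)
A(T, k) = -4 + 2*T + 2*k (A(T, k) = 2*((T + k) - 2) = 2*(-2 + T + k) = -4 + 2*T + 2*k)
797*A(F(-5, -4), r(6)) = 797*(-4 + 2*6 + 2*(√2*√6)) = 797*(-4 + 12 + 2*(2*√3)) = 797*(-4 + 12 + 4*√3) = 797*(8 + 4*√3) = 6376 + 3188*√3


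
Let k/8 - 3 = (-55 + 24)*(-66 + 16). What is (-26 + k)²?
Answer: 153710404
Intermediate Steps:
k = 12424 (k = 24 + 8*((-55 + 24)*(-66 + 16)) = 24 + 8*(-31*(-50)) = 24 + 8*1550 = 24 + 12400 = 12424)
(-26 + k)² = (-26 + 12424)² = 12398² = 153710404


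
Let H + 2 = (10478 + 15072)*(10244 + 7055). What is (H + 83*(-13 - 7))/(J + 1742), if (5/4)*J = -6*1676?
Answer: -1104969470/15757 ≈ -70126.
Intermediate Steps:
H = 441989448 (H = -2 + (10478 + 15072)*(10244 + 7055) = -2 + 25550*17299 = -2 + 441989450 = 441989448)
J = -40224/5 (J = 4*(-6*1676)/5 = (⅘)*(-10056) = -40224/5 ≈ -8044.8)
(H + 83*(-13 - 7))/(J + 1742) = (441989448 + 83*(-13 - 7))/(-40224/5 + 1742) = (441989448 + 83*(-20))/(-31514/5) = (441989448 - 1660)*(-5/31514) = 441987788*(-5/31514) = -1104969470/15757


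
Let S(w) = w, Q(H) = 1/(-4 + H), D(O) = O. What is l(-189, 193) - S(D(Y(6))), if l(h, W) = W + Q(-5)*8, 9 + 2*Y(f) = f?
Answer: 3485/18 ≈ 193.61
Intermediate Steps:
Y(f) = -9/2 + f/2
l(h, W) = -8/9 + W (l(h, W) = W + 8/(-4 - 5) = W + 8/(-9) = W - 1/9*8 = W - 8/9 = -8/9 + W)
l(-189, 193) - S(D(Y(6))) = (-8/9 + 193) - (-9/2 + (1/2)*6) = 1729/9 - (-9/2 + 3) = 1729/9 - 1*(-3/2) = 1729/9 + 3/2 = 3485/18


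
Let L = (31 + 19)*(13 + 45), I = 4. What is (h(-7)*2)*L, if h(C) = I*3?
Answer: 69600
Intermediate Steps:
L = 2900 (L = 50*58 = 2900)
h(C) = 12 (h(C) = 4*3 = 12)
(h(-7)*2)*L = (12*2)*2900 = 24*2900 = 69600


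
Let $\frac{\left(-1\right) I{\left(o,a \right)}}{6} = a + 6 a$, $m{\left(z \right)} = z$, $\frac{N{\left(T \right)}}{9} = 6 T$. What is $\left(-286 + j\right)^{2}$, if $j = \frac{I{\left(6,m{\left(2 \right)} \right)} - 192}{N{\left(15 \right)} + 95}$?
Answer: $\frac{67135919236}{819025} \approx 81971.0$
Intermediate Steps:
$N{\left(T \right)} = 54 T$ ($N{\left(T \right)} = 9 \cdot 6 T = 54 T$)
$I{\left(o,a \right)} = - 42 a$ ($I{\left(o,a \right)} = - 6 \left(a + 6 a\right) = - 6 \cdot 7 a = - 42 a$)
$j = - \frac{276}{905}$ ($j = \frac{\left(-42\right) 2 - 192}{54 \cdot 15 + 95} = \frac{-84 - 192}{810 + 95} = - \frac{276}{905} \approx -0.30497$)
$\left(-286 + j\right)^{2} = \left(-286 - \frac{276}{905}\right)^{2} = \left(- \frac{259106}{905}\right)^{2} = \frac{67135919236}{819025}$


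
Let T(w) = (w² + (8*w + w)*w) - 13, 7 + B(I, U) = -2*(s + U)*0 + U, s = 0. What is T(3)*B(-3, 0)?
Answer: -539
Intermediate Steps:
B(I, U) = -7 + U (B(I, U) = -7 + (-2*(0 + U)*0 + U) = -7 + (-2*U*0 + U) = -7 + (0 + U) = -7 + U)
T(w) = -13 + 10*w² (T(w) = (w² + (9*w)*w) - 13 = (w² + 9*w²) - 13 = 10*w² - 13 = -13 + 10*w²)
T(3)*B(-3, 0) = (-13 + 10*3²)*(-7 + 0) = (-13 + 10*9)*(-7) = (-13 + 90)*(-7) = 77*(-7) = -539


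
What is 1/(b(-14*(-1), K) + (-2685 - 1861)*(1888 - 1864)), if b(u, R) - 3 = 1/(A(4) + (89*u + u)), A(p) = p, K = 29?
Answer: -1264/137903663 ≈ -9.1658e-6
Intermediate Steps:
b(u, R) = 3 + 1/(4 + 90*u) (b(u, R) = 3 + 1/(4 + (89*u + u)) = 3 + 1/(4 + 90*u))
1/(b(-14*(-1), K) + (-2685 - 1861)*(1888 - 1864)) = 1/((13 + 270*(-14*(-1)))/(2*(2 + 45*(-14*(-1)))) + (-2685 - 1861)*(1888 - 1864)) = 1/((13 + 270*14)/(2*(2 + 45*14)) - 4546*24) = 1/((13 + 3780)/(2*(2 + 630)) - 109104) = 1/((1/2)*3793/632 - 109104) = 1/((1/2)*(1/632)*3793 - 109104) = 1/(3793/1264 - 109104) = 1/(-137903663/1264) = -1264/137903663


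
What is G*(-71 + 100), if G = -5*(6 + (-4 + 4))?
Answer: -870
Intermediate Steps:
G = -30 (G = -5*(6 + 0) = -5*6 = -30)
G*(-71 + 100) = -30*(-71 + 100) = -30*29 = -870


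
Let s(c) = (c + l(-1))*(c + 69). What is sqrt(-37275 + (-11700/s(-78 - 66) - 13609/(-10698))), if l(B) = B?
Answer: I*sqrt(89692588384632930)/1551210 ≈ 193.07*I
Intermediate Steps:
s(c) = (-1 + c)*(69 + c) (s(c) = (c - 1)*(c + 69) = (-1 + c)*(69 + c))
sqrt(-37275 + (-11700/s(-78 - 66) - 13609/(-10698))) = sqrt(-37275 + (-11700/(-69 + (-78 - 66)**2 + 68*(-78 - 66)) - 13609/(-10698))) = sqrt(-37275 + (-11700/(-69 + (-144)**2 + 68*(-144)) - 13609*(-1/10698))) = sqrt(-37275 + (-11700/(-69 + 20736 - 9792) + 13609/10698)) = sqrt(-37275 + (-11700/10875 + 13609/10698)) = sqrt(-37275 + (-11700*1/10875 + 13609/10698)) = sqrt(-37275 + (-156/145 + 13609/10698)) = sqrt(-37275 + 304417/1551210) = sqrt(-57821048333/1551210) = I*sqrt(89692588384632930)/1551210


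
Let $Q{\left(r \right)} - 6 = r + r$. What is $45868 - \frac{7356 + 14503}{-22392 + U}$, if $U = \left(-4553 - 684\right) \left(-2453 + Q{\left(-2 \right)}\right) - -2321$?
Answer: $\frac{587835826429}{12815816} \approx 45868.0$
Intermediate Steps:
$Q{\left(r \right)} = 6 + 2 r$ ($Q{\left(r \right)} = 6 + \left(r + r\right) = 6 + 2 r$)
$U = 12838208$ ($U = \left(-4553 - 684\right) \left(-2453 + \left(6 + 2 \left(-2\right)\right)\right) - -2321 = - 5237 \left(-2453 + \left(6 - 4\right)\right) + 2321 = - 5237 \left(-2453 + 2\right) + 2321 = \left(-5237\right) \left(-2451\right) + 2321 = 12835887 + 2321 = 12838208$)
$45868 - \frac{7356 + 14503}{-22392 + U} = 45868 - \frac{7356 + 14503}{-22392 + 12838208} = 45868 - \frac{21859}{12815816} = \frac{587835826429}{12815816}$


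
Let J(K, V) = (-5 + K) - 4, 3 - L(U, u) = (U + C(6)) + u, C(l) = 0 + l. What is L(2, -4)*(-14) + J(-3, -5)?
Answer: 2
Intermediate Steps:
C(l) = l
L(U, u) = -3 - U - u (L(U, u) = 3 - ((U + 6) + u) = 3 - ((6 + U) + u) = 3 - (6 + U + u) = 3 + (-6 - U - u) = -3 - U - u)
J(K, V) = -9 + K
L(2, -4)*(-14) + J(-3, -5) = (-3 - 1*2 - 1*(-4))*(-14) + (-9 - 3) = (-3 - 2 + 4)*(-14) - 12 = -1*(-14) - 12 = 14 - 12 = 2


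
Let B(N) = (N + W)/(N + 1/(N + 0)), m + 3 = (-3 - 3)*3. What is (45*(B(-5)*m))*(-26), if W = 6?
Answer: -4725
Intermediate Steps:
m = -21 (m = -3 + (-3 - 3)*3 = -3 - 6*3 = -3 - 18 = -21)
B(N) = (6 + N)/(N + 1/N) (B(N) = (N + 6)/(N + 1/(N + 0)) = (6 + N)/(N + 1/N))
(45*(B(-5)*m))*(-26) = (45*(-5*(6 - 5)/(1 + (-5)²)*(-21)))*(-26) = (45*(-5*1/(1 + 25)*(-21)))*(-26) = (45*(-5*1/26*(-21)))*(-26) = (45*(-5*1/26*1*(-21)))*(-26) = (45*(-5/26*(-21)))*(-26) = (45*(105/26))*(-26) = (4725/26)*(-26) = -4725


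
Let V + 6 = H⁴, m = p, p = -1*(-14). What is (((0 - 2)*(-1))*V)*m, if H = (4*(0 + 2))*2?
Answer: 1834840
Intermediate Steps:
p = 14
H = 16 (H = (4*2)*2 = 8*2 = 16)
m = 14
V = 65530 (V = -6 + 16⁴ = -6 + 65536 = 65530)
(((0 - 2)*(-1))*V)*m = (((0 - 2)*(-1))*65530)*14 = (-2*(-1)*65530)*14 = (2*65530)*14 = 131060*14 = 1834840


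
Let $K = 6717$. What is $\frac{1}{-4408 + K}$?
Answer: $\frac{1}{2309} \approx 0.00043309$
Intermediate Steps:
$\frac{1}{-4408 + K} = \frac{1}{-4408 + 6717} = \frac{1}{2309}$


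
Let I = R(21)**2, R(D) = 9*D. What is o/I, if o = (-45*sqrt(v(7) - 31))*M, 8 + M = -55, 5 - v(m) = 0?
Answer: 5*I*sqrt(26)/63 ≈ 0.40468*I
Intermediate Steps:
v(m) = 5 (v(m) = 5 - 1*0 = 5 + 0 = 5)
M = -63 (M = -8 - 55 = -63)
o = 2835*I*sqrt(26) (o = -45*sqrt(5 - 31)*(-63) = -45*I*sqrt(26)*(-63) = 2835*I*sqrt(26) ≈ 14456.0*I)
I = 35721 (I = (9*21)**2 = 189**2 = 35721)
o/I = (2835*I*sqrt(26))/35721 = (2835*I*sqrt(26))*(1/35721) = 5*I*sqrt(26)/63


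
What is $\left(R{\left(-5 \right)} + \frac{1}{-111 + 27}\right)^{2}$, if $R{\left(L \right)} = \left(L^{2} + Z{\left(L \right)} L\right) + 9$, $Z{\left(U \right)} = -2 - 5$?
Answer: $\frac{33582025}{7056} \approx 4759.4$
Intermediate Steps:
$Z{\left(U \right)} = -7$ ($Z{\left(U \right)} = -2 - 5 = -7$)
$R{\left(L \right)} = 9 + L^{2} - 7 L$ ($R{\left(L \right)} = \left(L^{2} - 7 L\right) + 9 = 9 + L^{2} - 7 L$)
$\left(R{\left(-5 \right)} + \frac{1}{-111 + 27}\right)^{2} = \left(\left(9 + \left(-5\right)^{2} - -35\right) + \frac{1}{-111 + 27}\right)^{2} = \left(\left(9 + 25 + 35\right) + \frac{1}{-84}\right)^{2} = \left(69 - \frac{1}{84}\right)^{2} = \left(\frac{5795}{84}\right)^{2} = \frac{33582025}{7056}$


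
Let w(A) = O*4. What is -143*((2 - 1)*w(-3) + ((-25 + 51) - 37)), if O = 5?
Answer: -1287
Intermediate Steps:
w(A) = 20 (w(A) = 5*4 = 20)
-143*((2 - 1)*w(-3) + ((-25 + 51) - 37)) = -143*((2 - 1)*20 + ((-25 + 51) - 37)) = -143*(1*20 + (26 - 37)) = -143*(20 - 11) = -143*9 = -1287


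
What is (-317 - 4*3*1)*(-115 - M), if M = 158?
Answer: 89817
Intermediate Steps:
(-317 - 4*3*1)*(-115 - M) = (-317 - 4*3*1)*(-115 - 1*158) = (-317 - 12*1)*(-115 - 158) = (-317 - 12)*(-273) = -329*(-273) = 89817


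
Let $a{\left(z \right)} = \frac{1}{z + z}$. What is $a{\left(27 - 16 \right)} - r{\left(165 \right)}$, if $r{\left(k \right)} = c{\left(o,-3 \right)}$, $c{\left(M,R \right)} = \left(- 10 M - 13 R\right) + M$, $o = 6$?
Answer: $\frac{331}{22} \approx 15.045$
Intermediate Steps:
$a{\left(z \right)} = \frac{1}{2 z}$
$c{\left(M,R \right)} = - 13 R - 9 M$ ($c{\left(M,R \right)} = \left(- 13 R - 10 M\right) + M = - 13 R - 9 M$)
$r{\left(k \right)} = -15$ ($r{\left(k \right)} = \left(-13\right) \left(-3\right) - 54 = 39 - 54 = -15$)
$a{\left(27 - 16 \right)} - r{\left(165 \right)} = \frac{1}{2 \left(27 - 16\right)} - -15 = \frac{1}{2 \cdot 11} + 15 = \frac{1}{2} \cdot \frac{1}{11} + 15 = \frac{1}{22} + 15 = \frac{331}{22}$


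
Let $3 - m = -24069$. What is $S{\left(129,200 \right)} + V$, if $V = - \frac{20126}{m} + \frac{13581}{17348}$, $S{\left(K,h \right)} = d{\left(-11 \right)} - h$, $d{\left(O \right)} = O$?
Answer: $- \frac{5508502927}{26100066} \approx -211.05$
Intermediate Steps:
$m = 24072$ ($m = 3 - -24069 = 3 + 24069 = 24072$)
$S{\left(K,h \right)} = -11 - h$
$V = - \frac{1389001}{26100066}$ ($V = - \frac{20126}{24072} + \frac{13581}{17348} = \left(-20126\right) \frac{1}{24072} + 13581 \cdot \frac{1}{17348} = - \frac{10063}{12036} + \frac{13581}{17348} = - \frac{1389001}{26100066} \approx -0.053218$)
$S{\left(129,200 \right)} + V = \left(-11 - 200\right) - \frac{1389001}{26100066} = -211 - \frac{1389001}{26100066} = - \frac{5508502927}{26100066}$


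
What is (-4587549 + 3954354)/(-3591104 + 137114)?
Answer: 42213/230266 ≈ 0.18332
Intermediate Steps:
(-4587549 + 3954354)/(-3591104 + 137114) = -633195/(-3453990) = -633195*(-1/3453990) = 42213/230266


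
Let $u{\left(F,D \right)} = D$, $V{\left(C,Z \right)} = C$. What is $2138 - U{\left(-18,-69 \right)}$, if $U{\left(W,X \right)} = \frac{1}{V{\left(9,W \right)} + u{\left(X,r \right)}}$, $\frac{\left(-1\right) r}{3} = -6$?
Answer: $\frac{57725}{27} \approx 2138.0$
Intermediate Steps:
$r = 18$ ($r = \left(-3\right) \left(-6\right) = 18$)
$U{\left(W,X \right)} = \frac{1}{27}$ ($U{\left(W,X \right)} = \frac{1}{9 + 18} = \frac{1}{27}$)
$2138 - U{\left(-18,-69 \right)} = 2138 - \frac{1}{27} = \frac{57725}{27}$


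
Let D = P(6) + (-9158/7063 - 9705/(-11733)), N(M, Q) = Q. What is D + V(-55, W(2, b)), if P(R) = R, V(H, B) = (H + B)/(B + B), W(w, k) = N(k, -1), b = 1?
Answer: 926227229/27623393 ≈ 33.531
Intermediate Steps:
W(w, k) = -1
V(H, B) = (B + H)/(2*B) (V(H, B) = (B + H)/((2*B)) = (B + H)*(1/(2*B)) = (B + H)/(2*B))
D = 152772225/27623393 (D = 6 + (-9158/7063 - 9705/(-11733)) = 6 + (-9158*1/7063 - 9705*(-1/11733)) = 6 + (-9158/7063 + 3235/3911) = 6 - 12968133/27623393 = 152772225/27623393 ≈ 5.5305)
D + V(-55, W(2, b)) = 152772225/27623393 + (1/2)*(-1 - 55)/(-1) = 152772225/27623393 + (1/2)*(-1)*(-56) = 152772225/27623393 + 28 = 926227229/27623393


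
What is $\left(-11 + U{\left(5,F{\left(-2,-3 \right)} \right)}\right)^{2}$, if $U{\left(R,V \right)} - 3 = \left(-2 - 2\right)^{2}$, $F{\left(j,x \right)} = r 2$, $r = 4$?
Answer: $64$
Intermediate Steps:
$F{\left(j,x \right)} = 8$ ($F{\left(j,x \right)} = 4 \cdot 2 = 8$)
$U{\left(R,V \right)} = 19$ ($U{\left(R,V \right)} = 3 + \left(-2 - 2\right)^{2} = 3 + \left(-4\right)^{2} = 3 + 16 = 19$)
$\left(-11 + U{\left(5,F{\left(-2,-3 \right)} \right)}\right)^{2} = \left(-11 + 19\right)^{2} = 8^{2} = 64$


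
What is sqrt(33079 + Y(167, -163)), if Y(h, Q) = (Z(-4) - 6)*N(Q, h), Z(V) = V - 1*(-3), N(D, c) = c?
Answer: sqrt(31910) ≈ 178.63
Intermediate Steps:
Z(V) = 3 + V (Z(V) = V + 3 = 3 + V)
Y(h, Q) = -7*h (Y(h, Q) = ((3 - 4) - 6)*h = (-1 - 6)*h = -7*h)
sqrt(33079 + Y(167, -163)) = sqrt(33079 - 7*167) = sqrt(33079 - 1169) = sqrt(31910)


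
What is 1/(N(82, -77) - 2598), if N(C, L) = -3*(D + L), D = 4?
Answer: -1/2379 ≈ -0.00042034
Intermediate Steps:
N(C, L) = -12 - 3*L (N(C, L) = -3*(4 + L) = -12 - 3*L)
1/(N(82, -77) - 2598) = 1/((-12 - 3*(-77)) - 2598) = 1/((-12 + 231) - 2598) = 1/(219 - 2598) = 1/(-2379) = -1/2379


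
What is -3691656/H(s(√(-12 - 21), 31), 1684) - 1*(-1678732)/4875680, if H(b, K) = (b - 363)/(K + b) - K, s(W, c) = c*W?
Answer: 10867827368960487214547/4957326272099586280 + 117130707396*I*√33/4066982469809 ≈ 2192.3 + 0.16545*I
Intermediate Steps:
s(W, c) = W*c
H(b, K) = -K + (-363 + b)/(K + b) (H(b, K) = (-363 + b)/(K + b) - K = -K + (-363 + b)/(K + b))
-3691656/H(s(√(-12 - 21), 31), 1684) - 1*(-1678732)/4875680 = -3691656*(1684 + √(-12 - 21)*31)/(-363 + √(-12 - 21)*31 - 1*1684² - 1*1684*√(-12 - 21)*31) - 1*(-1678732)/4875680 = -3691656*(1684 + √(-33)*31)/(-363 + √(-33)*31 - 1*2835856 - 1*1684*√(-33)*31) + 1678732*(1/4875680) = -3691656*(1684 + (I*√33)*31)/(-363 + (I*√33)*31 - 2835856 - 1*1684*(I*√33)*31) + 419683/1218920 = -3691656*(1684 + 31*I*√33)/(-363 + 31*I*√33 - 2835856 - 1*1684*31*I*√33) + 419683/1218920 = -3691656*(1684 + 31*I*√33)/(-363 + 31*I*√33 - 2835856 - 52204*I*√33) + 419683/1218920 = -3691656*(1684 + 31*I*√33)/(-2836219 - 52173*I*√33) + 419683/1218920 = 419683/1218920 - 3691656*(1684 + 31*I*√33)/(-2836219 - 52173*I*√33)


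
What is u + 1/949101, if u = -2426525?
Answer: -2303017304024/949101 ≈ -2.4265e+6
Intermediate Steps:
u + 1/949101 = -2426525 + 1/949101 = -2303017304024/949101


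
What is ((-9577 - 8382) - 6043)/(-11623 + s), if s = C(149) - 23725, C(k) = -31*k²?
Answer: 24002/723579 ≈ 0.033171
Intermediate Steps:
s = -711956 (s = -31*149² - 23725 = -31*22201 - 23725 = -688231 - 23725 = -711956)
((-9577 - 8382) - 6043)/(-11623 + s) = ((-9577 - 8382) - 6043)/(-11623 - 711956) = (-17959 - 6043)/(-723579) = -24002*(-1/723579) = 24002/723579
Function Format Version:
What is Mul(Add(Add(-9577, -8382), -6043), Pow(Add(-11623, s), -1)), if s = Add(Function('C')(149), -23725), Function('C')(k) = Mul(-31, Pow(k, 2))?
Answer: Rational(24002, 723579) ≈ 0.033171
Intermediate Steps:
s = -711956 (s = Add(Mul(-31, Pow(149, 2)), -23725) = Add(Mul(-31, 22201), -23725) = Add(-688231, -23725) = -711956)
Mul(Add(Add(-9577, -8382), -6043), Pow(Add(-11623, s), -1)) = Mul(Add(Add(-9577, -8382), -6043), Pow(Add(-11623, -711956), -1)) = Mul(Add(-17959, -6043), Pow(-723579, -1)) = Mul(-24002, Rational(-1, 723579)) = Rational(24002, 723579)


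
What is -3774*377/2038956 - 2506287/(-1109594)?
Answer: 147145033015/94267222661 ≈ 1.5609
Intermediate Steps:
-3774*377/2038956 - 2506287/(-1109594) = -1422798*1/2038956 - 2506287*(-1/1109594) = -237133/339826 + 2506287/1109594 = 147145033015/94267222661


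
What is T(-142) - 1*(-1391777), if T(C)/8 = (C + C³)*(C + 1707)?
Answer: -35848751823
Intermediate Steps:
T(C) = 8*(1707 + C)*(C + C³) (T(C) = 8*((C + C³)*(C + 1707)) = 8*((C + C³)*(1707 + C)) = 8*((1707 + C)*(C + C³)) = 8*(1707 + C)*(C + C³))
T(-142) - 1*(-1391777) = 8*(-142)*(1707 - 142 + (-142)³ + 1707*(-142)²) - 1*(-1391777) = 8*(-142)*(1707 - 142 - 2863288 + 1707*20164) + 1391777 = 8*(-142)*(1707 - 142 - 2863288 + 34419948) + 1391777 = 8*(-142)*31558225 + 1391777 = -35850143600 + 1391777 = -35848751823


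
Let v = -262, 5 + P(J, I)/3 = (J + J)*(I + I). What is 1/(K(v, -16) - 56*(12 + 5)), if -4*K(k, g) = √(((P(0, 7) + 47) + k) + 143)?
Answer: -15232/14500951 + 4*I*√87/14500951 ≈ -0.0010504 + 2.5729e-6*I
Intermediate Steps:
P(J, I) = -15 + 12*I*J (P(J, I) = -15 + 3*((J + J)*(I + I)) = -15 + 3*((2*J)*(2*I)) = -15 + 3*(4*I*J) = -15 + 12*I*J)
K(k, g) = -√(175 + k)/4 (K(k, g) = -√((((-15 + 12*7*0) + 47) + k) + 143)/4 = -√((((-15 + 0) + 47) + k) + 143)/4 = -√(((-15 + 47) + k) + 143)/4 = -√((32 + k) + 143)/4 = -√(175 + k)/4)
1/(K(v, -16) - 56*(12 + 5)) = 1/(-√(175 - 262)/4 - 56*(12 + 5)) = 1/(-I*√87/4 - 56*17) = 1/(-I*√87/4 - 952) = 1/(-952 - I*√87/4)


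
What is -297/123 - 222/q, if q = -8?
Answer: 4155/164 ≈ 25.335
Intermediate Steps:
-297/123 - 222/q = -297/123 - 222/(-8) = -297*1/123 - 222*(-⅛) = -99/41 + 111/4 = 4155/164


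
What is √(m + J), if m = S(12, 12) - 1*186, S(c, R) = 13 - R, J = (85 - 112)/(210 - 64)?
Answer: I*√3947402/146 ≈ 13.608*I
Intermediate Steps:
J = -27/146 ≈ -0.18493
m = -185 (m = (13 - 1*12) - 1*186 = (13 - 12) - 186 = 1 - 186 = -185)
√(m + J) = √(-185 - 27/146) = √(-27037/146) = I*√3947402/146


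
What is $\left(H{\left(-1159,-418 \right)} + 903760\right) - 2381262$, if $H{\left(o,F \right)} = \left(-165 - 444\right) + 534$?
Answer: $-1477577$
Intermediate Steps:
$H{\left(o,F \right)} = -75$ ($H{\left(o,F \right)} = -609 + 534 = -75$)
$\left(H{\left(-1159,-418 \right)} + 903760\right) - 2381262 = \left(-75 + 903760\right) - 2381262 = 903685 - 2381262 = -1477577$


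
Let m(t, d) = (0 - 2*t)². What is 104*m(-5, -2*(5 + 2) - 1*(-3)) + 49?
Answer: 10449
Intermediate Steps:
m(t, d) = 4*t² (m(t, d) = (-2*t)² = 4*t²)
104*m(-5, -2*(5 + 2) - 1*(-3)) + 49 = 104*(4*(-5)²) + 49 = 104*(4*25) + 49 = 104*100 + 49 = 10400 + 49 = 10449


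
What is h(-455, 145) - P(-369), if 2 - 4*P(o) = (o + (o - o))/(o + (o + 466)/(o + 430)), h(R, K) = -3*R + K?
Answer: 135346165/89648 ≈ 1509.8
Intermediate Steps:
h(R, K) = K - 3*R
P(o) = ½ - o/(4*(o + (466 + o)/(430 + o))) (P(o) = ½ - (o + (o - o))/(4*(o + (o + 466)/(o + 430))) = ½ - (o + 0)/(4*(o + (466 + o)/(430 + o))) = ½ - o/(4*(o + (466 + o)/(430 + o))))
h(-455, 145) - P(-369) = (145 - 3*(-455)) - (932 + (-369)² + 432*(-369))/(4*(466 + (-369)² + 431*(-369))) = (145 + 1365) - (932 + 136161 - 159408)/(4*(466 + 136161 - 159039)) = 1510 - (-22315)/(4*(-22412)) = 1510 - (-1)*(-22315)/(4*22412) = 1510 - 1*22315/89648 = 1510 - 22315/89648 = 135346165/89648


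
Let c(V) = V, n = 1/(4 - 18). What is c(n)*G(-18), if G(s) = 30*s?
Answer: 270/7 ≈ 38.571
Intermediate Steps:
n = -1/14 (n = 1/(-14) = -1/14 ≈ -0.071429)
c(n)*G(-18) = -15*(-18)/7 = -1/14*(-540) = 270/7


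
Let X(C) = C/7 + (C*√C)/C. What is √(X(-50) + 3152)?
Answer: √(154098 + 245*I*√2)/7 ≈ 56.079 + 0.063046*I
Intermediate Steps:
X(C) = √C + C/7 (X(C) = C*(⅐) + C^(3/2)/C = C/7 + √C = √C + C/7)
√(X(-50) + 3152) = √((√(-50) + (⅐)*(-50)) + 3152) = √((5*I*√2 - 50/7) + 3152) = √((-50/7 + 5*I*√2) + 3152) = √(22014/7 + 5*I*√2)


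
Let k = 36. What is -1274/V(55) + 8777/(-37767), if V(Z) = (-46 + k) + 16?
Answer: -2675990/12589 ≈ -212.57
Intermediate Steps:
V(Z) = 6 (V(Z) = (-46 + 36) + 16 = -10 + 16 = 6)
-1274/V(55) + 8777/(-37767) = -1274/6 + 8777/(-37767) = -1274*⅙ + 8777*(-1/37767) = -637/3 - 8777/37767 = -2675990/12589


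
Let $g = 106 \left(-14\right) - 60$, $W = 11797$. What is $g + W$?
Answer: $10253$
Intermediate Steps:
$g = -1544$ ($g = -1484 - 60 = -1544$)
$g + W = -1544 + 11797 = 10253$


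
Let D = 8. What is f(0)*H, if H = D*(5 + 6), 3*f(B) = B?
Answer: 0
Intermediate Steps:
f(B) = B/3
H = 88 (H = 8*(5 + 6) = 8*11 = 88)
f(0)*H = ((⅓)*0)*88 = 0*88 = 0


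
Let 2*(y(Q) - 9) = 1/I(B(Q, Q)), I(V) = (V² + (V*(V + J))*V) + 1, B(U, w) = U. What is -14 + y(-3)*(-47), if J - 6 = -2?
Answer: -16653/38 ≈ -438.24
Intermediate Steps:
J = 4 (J = 6 - 2 = 4)
I(V) = 1 + V² + V²*(4 + V) (I(V) = (V² + (V*(V + 4))*V) + 1 = (V² + (V*(4 + V))*V) + 1 = (V² + V²*(4 + V)) + 1 = 1 + V² + V²*(4 + V))
y(Q) = 9 + 1/(2*(1 + Q³ + 5*Q²))
-14 + y(-3)*(-47) = -14 + ((19 + 18*(-3)³ + 90*(-3)²)/(2*(1 + (-3)³ + 5*(-3)²)))*(-47) = -14 + ((19 + 18*(-27) + 90*9)/(2*(1 - 27 + 5*9)))*(-47) = -14 + ((19 - 486 + 810)/(2*(1 - 27 + 45)))*(-47) = -14 + ((½)*343/19)*(-47) = -14 + ((½)*(1/19)*343)*(-47) = -14 + (343/38)*(-47) = -14 - 16121/38 = -16653/38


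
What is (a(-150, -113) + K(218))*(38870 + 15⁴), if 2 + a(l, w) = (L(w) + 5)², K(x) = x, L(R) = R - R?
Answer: 21568295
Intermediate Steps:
L(R) = 0
a(l, w) = 23 (a(l, w) = -2 + (0 + 5)² = -2 + 5² = -2 + 25 = 23)
(a(-150, -113) + K(218))*(38870 + 15⁴) = (23 + 218)*(38870 + 15⁴) = 241*(38870 + 50625) = 241*89495 = 21568295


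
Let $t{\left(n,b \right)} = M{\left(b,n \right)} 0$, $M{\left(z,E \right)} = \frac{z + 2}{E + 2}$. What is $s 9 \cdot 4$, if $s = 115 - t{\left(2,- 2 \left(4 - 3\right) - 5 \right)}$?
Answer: $4140$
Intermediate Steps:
$M{\left(z,E \right)} = \frac{2 + z}{2 + E}$
$t{\left(n,b \right)} = 0$ ($t{\left(n,b \right)} = \frac{2 + b}{2 + n} 0 = 0$)
$s = 115$ ($s = 115 - 0 = 115 + 0 = 115$)
$s 9 \cdot 4 = 115 \cdot 9 \cdot 4 = 115 \cdot 36 = 4140$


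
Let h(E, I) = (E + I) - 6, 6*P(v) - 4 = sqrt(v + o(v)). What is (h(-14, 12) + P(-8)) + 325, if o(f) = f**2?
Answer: 953/3 + sqrt(14)/3 ≈ 318.91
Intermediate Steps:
P(v) = 2/3 + sqrt(v + v**2)/6
h(E, I) = -6 + E + I
(h(-14, 12) + P(-8)) + 325 = ((-6 - 14 + 12) + (2/3 + sqrt(-8*(1 - 8))/6)) + 325 = (-8 + (2/3 + sqrt(-8*(-7))/6)) + 325 = (-8 + (2/3 + sqrt(56)/6)) + 325 = (-8 + (2/3 + (2*sqrt(14))/6)) + 325 = (-8 + (2/3 + sqrt(14)/3)) + 325 = (-22/3 + sqrt(14)/3) + 325 = 953/3 + sqrt(14)/3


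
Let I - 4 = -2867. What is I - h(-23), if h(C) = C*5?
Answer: -2748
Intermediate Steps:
I = -2863 (I = 4 - 2867 = -2863)
h(C) = 5*C
I - h(-23) = -2863 - 5*(-23) = -2863 - 1*(-115) = -2863 + 115 = -2748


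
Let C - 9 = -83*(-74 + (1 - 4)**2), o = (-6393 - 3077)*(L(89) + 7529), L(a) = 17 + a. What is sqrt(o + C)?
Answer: I*sqrt(72298046) ≈ 8502.8*I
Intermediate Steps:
o = -72303450 (o = (-6393 - 3077)*((17 + 89) + 7529) = -9470*(106 + 7529) = -9470*7635 = -72303450)
C = 5404 (C = 9 - 83*(-74 + (1 - 4)**2) = 9 - 83*(-74 + (-3)**2) = 9 - 83*(-74 + 9) = 9 - 83*(-65) = 9 + 5395 = 5404)
sqrt(o + C) = sqrt(-72303450 + 5404) = sqrt(-72298046) = I*sqrt(72298046)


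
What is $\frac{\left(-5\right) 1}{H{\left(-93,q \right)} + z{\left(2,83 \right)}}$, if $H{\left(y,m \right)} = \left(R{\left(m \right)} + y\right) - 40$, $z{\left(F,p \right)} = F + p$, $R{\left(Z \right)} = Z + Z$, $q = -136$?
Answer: $\frac{1}{64} \approx 0.015625$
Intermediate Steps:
$R{\left(Z \right)} = 2 Z$
$H{\left(y,m \right)} = -40 + y + 2 m$ ($H{\left(y,m \right)} = \left(2 m + y\right) - 40 = \left(y + 2 m\right) - 40 = -40 + y + 2 m$)
$\frac{\left(-5\right) 1}{H{\left(-93,q \right)} + z{\left(2,83 \right)}} = \frac{\left(-5\right) 1}{\left(-40 - 93 + 2 \left(-136\right)\right) + \left(2 + 83\right)} = \frac{1}{\left(-40 - 93 - 272\right) + 85} \left(-5\right) = \frac{1}{-405 + 85} \left(-5\right) = \frac{1}{-320} \left(-5\right) = \left(- \frac{1}{320}\right) \left(-5\right) = \frac{1}{64}$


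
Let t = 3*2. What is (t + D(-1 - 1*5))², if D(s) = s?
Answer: 0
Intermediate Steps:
t = 6
(t + D(-1 - 1*5))² = (6 + (-1 - 1*5))² = (6 + (-1 - 5))² = (6 - 6)² = 0² = 0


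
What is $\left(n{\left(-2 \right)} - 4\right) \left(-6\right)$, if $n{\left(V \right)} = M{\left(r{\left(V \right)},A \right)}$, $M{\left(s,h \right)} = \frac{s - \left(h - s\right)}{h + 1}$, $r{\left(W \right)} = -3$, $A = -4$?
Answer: $20$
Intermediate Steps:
$M{\left(s,h \right)} = \frac{- h + 2 s}{1 + h}$
$n{\left(V \right)} = \frac{2}{3}$ ($n{\left(V \right)} = \frac{\left(-1\right) \left(-4\right) + 2 \left(-3\right)}{1 - 4} = \frac{4 - 6}{-3} = \left(- \frac{1}{3}\right) \left(-2\right) = \frac{2}{3}$)
$\left(n{\left(-2 \right)} - 4\right) \left(-6\right) = \left(\frac{2}{3} - 4\right) \left(-6\right) = \left(- \frac{10}{3}\right) \left(-6\right) = 20$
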